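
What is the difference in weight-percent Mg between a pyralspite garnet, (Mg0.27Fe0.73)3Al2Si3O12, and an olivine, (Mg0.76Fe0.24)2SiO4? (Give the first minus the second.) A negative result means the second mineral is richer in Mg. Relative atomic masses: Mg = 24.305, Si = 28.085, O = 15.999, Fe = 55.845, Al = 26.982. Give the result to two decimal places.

Mg in (Mg0.27Fe0.73)3Al2Si3O12: molar mass 472.195 g/mol; 0.81×24.305 = 19.687 g → 4.17 wt%.
Mg in (Mg0.76Fe0.24)2SiO4: molar mass 155.830 g/mol; 1.52×24.305 = 36.944 g → 23.71 wt%.
Difference = 4.17 − 23.71 = -19.54 percentage points.

-19.54 percentage points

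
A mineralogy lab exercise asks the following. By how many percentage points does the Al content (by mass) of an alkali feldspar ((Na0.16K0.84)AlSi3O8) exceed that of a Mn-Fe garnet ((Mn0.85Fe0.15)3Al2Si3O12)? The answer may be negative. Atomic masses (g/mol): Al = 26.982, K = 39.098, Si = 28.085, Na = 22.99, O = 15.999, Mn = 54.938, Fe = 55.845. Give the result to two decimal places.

First mineral: 26.982 g Al in 275.750 g formula = 9.78 wt% Al.
Second mineral: 53.964 g Al in 495.429 g formula = 10.89 wt% Al.
9.78% − 10.89% gives a difference of -1.11 percentage points.

-1.11 percentage points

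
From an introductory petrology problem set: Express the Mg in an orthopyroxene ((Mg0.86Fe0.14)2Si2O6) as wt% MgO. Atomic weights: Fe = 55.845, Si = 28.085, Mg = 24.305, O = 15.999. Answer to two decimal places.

Formula mass = 209.605 g/mol.
1.72 Mg → 1.7200 mol MgO per formula unit; M(MgO) = 40.304, so MgO mass = 69.323 g.
69.323/209.605 × 100 = 33.07 wt%.

33.07 wt%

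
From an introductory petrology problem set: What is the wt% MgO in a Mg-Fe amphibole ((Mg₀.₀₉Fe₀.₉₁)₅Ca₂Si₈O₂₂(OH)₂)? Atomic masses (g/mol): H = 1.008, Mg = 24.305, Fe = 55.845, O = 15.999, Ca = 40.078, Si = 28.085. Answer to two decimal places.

1.90 wt%

Formula mass = 955.860 g/mol.
0.45 Mg → 0.4500 mol MgO per formula unit; M(MgO) = 40.304, so MgO mass = 18.137 g.
18.137/955.860 × 100 = 1.90 wt%.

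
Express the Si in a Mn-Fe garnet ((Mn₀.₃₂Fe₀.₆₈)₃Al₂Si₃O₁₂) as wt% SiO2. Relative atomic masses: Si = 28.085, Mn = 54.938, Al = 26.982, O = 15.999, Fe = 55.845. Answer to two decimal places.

36.28 wt%

Molar mass of (Mn₀.₃₂Fe₀.₆₈)₃Al₂Si₃O₁₂ = 0.96*54.938 + 2.04*55.845 + 2*26.982 + 3*28.085 + 12*15.999 = 496.871 g/mol.
Each formula unit contains 3 Si, equivalent to 3/1 = 3.0000 mol SiO2.
M(SiO2) = 1×28.085 + 2×15.999 = 60.083 g/mol.
Mass of SiO2 per formula unit = 3.0000 × 60.083 = 180.249 g.
SiO2 wt% = 180.249 / 496.871 × 100 = 36.28%.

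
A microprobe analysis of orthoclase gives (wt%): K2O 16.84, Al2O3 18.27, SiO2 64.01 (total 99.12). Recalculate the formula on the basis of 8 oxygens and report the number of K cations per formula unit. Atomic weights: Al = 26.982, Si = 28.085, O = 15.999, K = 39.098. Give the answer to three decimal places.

K2O (M=94.195): mol = 0.17878; K = 0.35756, O = 0.17878.
Al2O3 (M=101.961): mol = 0.17919; Al = 0.35838, O = 0.53757.
SiO2 (M=60.083): mol = 1.06536; Si = 1.06536, O = 2.13072.
ΣO = 2.84707; factor = 8/ΣO = 2.80991.
K apfu = 0.35756 × 2.80991 = 1.005.

1.005 K apfu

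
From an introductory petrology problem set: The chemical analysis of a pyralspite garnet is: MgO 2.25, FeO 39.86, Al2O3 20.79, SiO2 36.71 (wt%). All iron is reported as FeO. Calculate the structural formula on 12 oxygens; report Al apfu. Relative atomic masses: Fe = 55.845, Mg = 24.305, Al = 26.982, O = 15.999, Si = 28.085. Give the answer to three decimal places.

2.25 wt% MgO ÷ 40.304 g/mol = 0.05583 mol, giving 0.05583 Mg and 0.05583 O.
39.86 wt% FeO ÷ 71.844 g/mol = 0.55481 mol, giving 0.55481 Fe and 0.55481 O.
20.79 wt% Al2O3 ÷ 101.961 g/mol = 0.20390 mol, giving 0.40780 Al and 0.61170 O.
36.71 wt% SiO2 ÷ 60.083 g/mol = 0.61099 mol, giving 0.61099 Si and 1.22198 O.
Oxygen sums to 2.44432; scaling by 12/2.44432 = 4.90934 puts the formula on 12 O.
Al: 0.40780 × 4.90934 = 2.002 atoms per formula unit.

2.002 Al apfu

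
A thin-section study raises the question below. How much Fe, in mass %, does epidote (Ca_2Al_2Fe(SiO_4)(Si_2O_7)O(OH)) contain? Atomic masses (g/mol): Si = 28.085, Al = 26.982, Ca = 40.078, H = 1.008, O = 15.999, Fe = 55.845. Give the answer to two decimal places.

Formula mass = 2×40.078 + 2×26.982 + 1×55.845 + 3×28.085 + 13×15.999 + 1×1.008 = 483.215 g/mol, of which 55.845 g is Fe.
So Fe makes up 55.845/483.215 = 0.1156 of the mass, i.e. 11.56%.

11.56 mass %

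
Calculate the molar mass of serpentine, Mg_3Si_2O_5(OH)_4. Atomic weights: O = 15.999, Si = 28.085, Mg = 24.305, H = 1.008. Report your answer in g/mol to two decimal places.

277.11 g/mol

The formula mass is the sum 3*24.305 + 2*28.085 + 9*15.999 + 4*1.008.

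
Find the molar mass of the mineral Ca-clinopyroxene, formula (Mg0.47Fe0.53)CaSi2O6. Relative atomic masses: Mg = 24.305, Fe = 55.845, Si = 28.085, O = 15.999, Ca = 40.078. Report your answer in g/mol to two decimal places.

The formula mass is the sum 0.47*24.305 + 0.53*55.845 + 1*40.078 + 2*28.085 + 6*15.999.

233.26 g/mol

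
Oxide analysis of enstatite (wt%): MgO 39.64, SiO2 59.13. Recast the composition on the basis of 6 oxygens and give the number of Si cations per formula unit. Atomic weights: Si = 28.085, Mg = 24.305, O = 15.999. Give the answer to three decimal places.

MgO (M=40.304): mol = 0.98353; Mg = 0.98353, O = 0.98353.
SiO2 (M=60.083): mol = 0.98414; Si = 0.98414, O = 1.96828.
ΣO = 2.95181; factor = 6/ΣO = 2.03265.
Si apfu = 0.98414 × 2.03265 = 2.000.

2.000 Si apfu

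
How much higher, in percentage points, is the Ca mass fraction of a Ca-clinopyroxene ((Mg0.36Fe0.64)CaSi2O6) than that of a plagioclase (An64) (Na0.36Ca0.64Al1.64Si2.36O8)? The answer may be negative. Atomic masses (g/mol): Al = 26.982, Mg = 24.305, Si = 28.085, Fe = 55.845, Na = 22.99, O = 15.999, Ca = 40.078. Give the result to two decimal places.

7.52 percentage points

M((Mg0.36Fe0.64)CaSi2O6) = 236.733 g/mol, so wt% Ca = 40.078/236.733 × 100 = 16.93%.
M(Na0.36Ca0.64Al1.64Si2.36O8) = 272.449 g/mol, so wt% Ca = 25.650/272.449 × 100 = 9.41%.
16.93 − 9.41 = 7.52 pp.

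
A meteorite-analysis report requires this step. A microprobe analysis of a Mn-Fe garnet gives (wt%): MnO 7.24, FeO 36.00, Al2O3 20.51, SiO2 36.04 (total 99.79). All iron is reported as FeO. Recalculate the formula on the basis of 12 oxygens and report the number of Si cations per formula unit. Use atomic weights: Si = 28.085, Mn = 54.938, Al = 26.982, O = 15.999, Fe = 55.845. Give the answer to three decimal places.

MnO (M=70.937): mol = 0.10206; Mn = 0.10206, O = 0.10206.
FeO (M=71.844): mol = 0.50109; Fe = 0.50109, O = 0.50109.
Al2O3 (M=101.961): mol = 0.20116; Al = 0.40232, O = 0.60348.
SiO2 (M=60.083): mol = 0.59984; Si = 0.59984, O = 1.19968.
ΣO = 2.40631; factor = 12/ΣO = 4.98689.
Si apfu = 0.59984 × 4.98689 = 2.991.

2.991 Si apfu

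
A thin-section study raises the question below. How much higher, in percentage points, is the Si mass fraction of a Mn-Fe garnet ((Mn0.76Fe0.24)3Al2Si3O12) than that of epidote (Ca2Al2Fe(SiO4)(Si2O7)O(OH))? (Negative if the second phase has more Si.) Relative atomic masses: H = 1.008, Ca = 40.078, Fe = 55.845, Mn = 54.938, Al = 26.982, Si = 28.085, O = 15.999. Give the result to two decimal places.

-0.44 percentage points

Si in (Mn0.76Fe0.24)3Al2Si3O12: molar mass 495.674 g/mol; 3×28.085 = 84.255 g → 17.00 wt%.
Si in Ca2Al2Fe(SiO4)(Si2O7)O(OH): molar mass 483.215 g/mol; 3×28.085 = 84.255 g → 17.44 wt%.
Difference = 17.00 − 17.44 = -0.44 percentage points.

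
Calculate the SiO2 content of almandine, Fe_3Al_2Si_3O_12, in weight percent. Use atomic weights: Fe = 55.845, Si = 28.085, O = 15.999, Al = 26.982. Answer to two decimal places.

Formula mass = 497.742 g/mol.
3 Si → 3.0000 mol SiO2 per formula unit; M(SiO2) = 60.083, so SiO2 mass = 180.249 g.
180.249/497.742 × 100 = 36.21 wt%.

36.21 wt%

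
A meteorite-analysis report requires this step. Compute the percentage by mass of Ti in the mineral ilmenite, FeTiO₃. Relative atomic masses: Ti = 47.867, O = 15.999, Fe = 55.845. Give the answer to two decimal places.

M(FeTiO₃) = 151.709 g/mol.
Ti contributes 1 × 47.867 = 47.867 g per mole.
47.867/151.709 = 0.3155 → 31.55%.

31.55 weight percent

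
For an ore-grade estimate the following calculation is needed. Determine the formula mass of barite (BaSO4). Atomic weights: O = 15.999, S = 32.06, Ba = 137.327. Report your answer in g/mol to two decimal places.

Ba: 1 × 137.327 = 137.3270
S: 1 × 32.06 = 32.0600
O: 4 × 15.999 = 63.9960
Summing the contributions gives the formula mass.

233.38 g/mol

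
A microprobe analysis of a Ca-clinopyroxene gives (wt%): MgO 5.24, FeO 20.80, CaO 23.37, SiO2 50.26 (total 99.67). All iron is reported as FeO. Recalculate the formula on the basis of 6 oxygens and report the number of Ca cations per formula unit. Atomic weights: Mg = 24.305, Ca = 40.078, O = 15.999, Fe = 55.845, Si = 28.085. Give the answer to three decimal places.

MgO: 5.24/40.304 = 0.13001 mol → 0.13001 mol Mg, 0.13001 mol O.
FeO: 20.80/71.844 = 0.28952 mol → 0.28952 mol Fe, 0.28952 mol O.
CaO: 23.37/56.077 = 0.41675 mol → 0.41675 mol Ca, 0.41675 mol O.
SiO2: 50.26/60.083 = 0.83651 mol → 0.83651 mol Si, 1.67302 mol O.
Total oxygen = 2.50930 mol. Normalization factor = 6/2.50930 = 2.39111.
Ca per 6 O = 0.41675 × 2.39111 = 0.996.

0.996 Ca apfu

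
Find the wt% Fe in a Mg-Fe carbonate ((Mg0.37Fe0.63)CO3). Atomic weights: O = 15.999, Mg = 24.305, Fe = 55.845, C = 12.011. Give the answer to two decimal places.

M((Mg0.37Fe0.63)CO3) = 104.183 g/mol.
Fe contributes 0.63 × 55.845 = 35.182 g per mole.
35.182/104.183 = 0.3377 → 33.77%.

33.77 mass %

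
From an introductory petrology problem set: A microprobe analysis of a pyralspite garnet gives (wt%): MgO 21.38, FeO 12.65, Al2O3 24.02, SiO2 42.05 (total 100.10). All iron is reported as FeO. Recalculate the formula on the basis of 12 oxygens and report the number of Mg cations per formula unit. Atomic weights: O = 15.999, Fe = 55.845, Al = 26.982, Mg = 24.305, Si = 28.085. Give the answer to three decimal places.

MgO (M=40.304): mol = 0.53047; Mg = 0.53047, O = 0.53047.
FeO (M=71.844): mol = 0.17608; Fe = 0.17608, O = 0.17608.
Al2O3 (M=101.961): mol = 0.23558; Al = 0.47116, O = 0.70674.
SiO2 (M=60.083): mol = 0.69987; Si = 0.69987, O = 1.39974.
ΣO = 2.81303; factor = 12/ΣO = 4.26586.
Mg apfu = 0.53047 × 4.26586 = 2.263.

2.263 Mg apfu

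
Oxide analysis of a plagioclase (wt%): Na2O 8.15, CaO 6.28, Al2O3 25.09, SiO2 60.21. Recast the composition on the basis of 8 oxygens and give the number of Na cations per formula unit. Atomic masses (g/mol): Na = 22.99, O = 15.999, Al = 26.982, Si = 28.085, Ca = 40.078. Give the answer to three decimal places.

8.15 wt% Na2O ÷ 61.979 g/mol = 0.13150 mol, giving 0.26300 Na and 0.13150 O.
6.28 wt% CaO ÷ 56.077 g/mol = 0.11199 mol, giving 0.11199 Ca and 0.11199 O.
25.09 wt% Al2O3 ÷ 101.961 g/mol = 0.24607 mol, giving 0.49214 Al and 0.73821 O.
60.21 wt% SiO2 ÷ 60.083 g/mol = 1.00211 mol, giving 1.00211 Si and 2.00422 O.
Oxygen sums to 2.98592; scaling by 8/2.98592 = 2.67924 puts the formula on 8 O.
Na: 0.26300 × 2.67924 = 0.705 atoms per formula unit.

0.705 Na apfu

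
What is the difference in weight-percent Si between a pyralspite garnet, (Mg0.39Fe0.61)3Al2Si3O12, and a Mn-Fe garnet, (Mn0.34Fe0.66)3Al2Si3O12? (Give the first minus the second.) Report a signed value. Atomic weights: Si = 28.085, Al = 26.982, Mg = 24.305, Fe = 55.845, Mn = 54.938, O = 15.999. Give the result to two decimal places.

Si in (Mg0.39Fe0.61)3Al2Si3O12: molar mass 460.840 g/mol; 3×28.085 = 84.255 g → 18.28 wt%.
Si in (Mn0.34Fe0.66)3Al2Si3O12: molar mass 496.817 g/mol; 3×28.085 = 84.255 g → 16.96 wt%.
Difference = 18.28 − 16.96 = 1.32 percentage points.

1.32 percentage points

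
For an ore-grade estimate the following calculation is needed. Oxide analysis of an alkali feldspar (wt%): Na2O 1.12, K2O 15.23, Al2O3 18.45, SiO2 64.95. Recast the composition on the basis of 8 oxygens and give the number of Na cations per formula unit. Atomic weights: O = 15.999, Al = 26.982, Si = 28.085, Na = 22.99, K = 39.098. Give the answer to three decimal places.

0.100 Na apfu

Na2O: 1.12/61.979 = 0.01807 mol → 0.03614 mol Na, 0.01807 mol O.
K2O: 15.23/94.195 = 0.16169 mol → 0.32338 mol K, 0.16169 mol O.
Al2O3: 18.45/101.961 = 0.18095 mol → 0.36190 mol Al, 0.54285 mol O.
SiO2: 64.95/60.083 = 1.08100 mol → 1.08100 mol Si, 2.16200 mol O.
Total oxygen = 2.88461 mol. Normalization factor = 8/2.88461 = 2.77334.
Na per 8 O = 0.03614 × 2.77334 = 0.100.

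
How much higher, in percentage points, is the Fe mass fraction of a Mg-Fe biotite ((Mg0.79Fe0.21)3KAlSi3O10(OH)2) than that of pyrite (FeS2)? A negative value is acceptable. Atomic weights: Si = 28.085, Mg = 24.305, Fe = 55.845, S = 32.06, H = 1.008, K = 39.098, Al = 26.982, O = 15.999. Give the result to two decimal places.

Fe in (Mg0.79Fe0.21)3KAlSi3O10(OH)2: molar mass 437.124 g/mol; 0.63×55.845 = 35.182 g → 8.05 wt%.
Fe in FeS2: molar mass 119.965 g/mol; 1×55.845 = 55.845 g → 46.55 wt%.
Difference = 8.05 − 46.55 = -38.50 percentage points.

-38.50 percentage points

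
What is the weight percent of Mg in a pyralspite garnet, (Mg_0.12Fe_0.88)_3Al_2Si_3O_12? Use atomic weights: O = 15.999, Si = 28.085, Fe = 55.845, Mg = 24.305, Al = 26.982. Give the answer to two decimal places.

1.80 weight percent

Molar mass of (Mg_0.12Fe_0.88)_3Al_2Si_3O_12: 0.36*24.305 + 2.64*55.845 + 2*26.982 + 3*28.085 + 12*15.999 = 486.388 g/mol.
Mass of Mg per formula unit: 0.36 × 24.305 = 8.750 g.
Weight fraction Mg = 8.750 / 486.388 = 0.0180.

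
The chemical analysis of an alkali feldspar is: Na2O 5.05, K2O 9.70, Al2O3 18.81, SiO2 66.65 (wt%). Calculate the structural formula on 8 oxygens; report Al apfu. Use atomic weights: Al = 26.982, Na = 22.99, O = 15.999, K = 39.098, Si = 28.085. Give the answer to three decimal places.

0.998 Al apfu

5.05 wt% Na2O ÷ 61.979 g/mol = 0.08148 mol, giving 0.16296 Na and 0.08148 O.
9.70 wt% K2O ÷ 94.195 g/mol = 0.10298 mol, giving 0.20596 K and 0.10298 O.
18.81 wt% Al2O3 ÷ 101.961 g/mol = 0.18448 mol, giving 0.36896 Al and 0.55344 O.
66.65 wt% SiO2 ÷ 60.083 g/mol = 1.10930 mol, giving 1.10930 Si and 2.21860 O.
Oxygen sums to 2.95650; scaling by 8/2.95650 = 2.70590 puts the formula on 8 O.
Al: 0.36896 × 2.70590 = 0.998 atoms per formula unit.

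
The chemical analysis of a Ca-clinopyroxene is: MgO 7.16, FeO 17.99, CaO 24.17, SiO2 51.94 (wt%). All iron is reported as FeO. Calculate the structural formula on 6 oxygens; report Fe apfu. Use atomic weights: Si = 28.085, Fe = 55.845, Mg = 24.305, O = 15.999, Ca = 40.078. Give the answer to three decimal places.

7.16 wt% MgO ÷ 40.304 g/mol = 0.17765 mol, giving 0.17765 Mg and 0.17765 O.
17.99 wt% FeO ÷ 71.844 g/mol = 0.25040 mol, giving 0.25040 Fe and 0.25040 O.
24.17 wt% CaO ÷ 56.077 g/mol = 0.43101 mol, giving 0.43101 Ca and 0.43101 O.
51.94 wt% SiO2 ÷ 60.083 g/mol = 0.86447 mol, giving 0.86447 Si and 1.72894 O.
Oxygen sums to 2.58800; scaling by 6/2.58800 = 2.31839 puts the formula on 6 O.
Fe: 0.25040 × 2.31839 = 0.581 atoms per formula unit.

0.581 Fe apfu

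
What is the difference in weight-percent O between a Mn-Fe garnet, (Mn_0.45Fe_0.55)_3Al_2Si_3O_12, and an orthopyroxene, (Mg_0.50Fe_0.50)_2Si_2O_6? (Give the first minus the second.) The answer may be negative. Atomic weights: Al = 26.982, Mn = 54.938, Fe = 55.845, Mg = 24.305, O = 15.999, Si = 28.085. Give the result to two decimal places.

First mineral: 191.988 g O in 496.518 g formula = 38.67 wt% O.
Second mineral: 95.994 g O in 232.314 g formula = 41.32 wt% O.
38.67% − 41.32% gives a difference of -2.65 percentage points.

-2.65 percentage points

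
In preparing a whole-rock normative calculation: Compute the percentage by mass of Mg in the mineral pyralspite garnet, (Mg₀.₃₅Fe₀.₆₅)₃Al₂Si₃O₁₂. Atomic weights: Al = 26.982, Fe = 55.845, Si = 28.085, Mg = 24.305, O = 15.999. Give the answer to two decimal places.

5.49 mass %

Molar mass of (Mg₀.₃₅Fe₀.₆₅)₃Al₂Si₃O₁₂: 1.05*24.305 + 1.95*55.845 + 2*26.982 + 3*28.085 + 12*15.999 = 464.625 g/mol.
Mass of Mg per formula unit: 1.05 × 24.305 = 25.520 g.
Weight fraction Mg = 25.520 / 464.625 = 0.0549.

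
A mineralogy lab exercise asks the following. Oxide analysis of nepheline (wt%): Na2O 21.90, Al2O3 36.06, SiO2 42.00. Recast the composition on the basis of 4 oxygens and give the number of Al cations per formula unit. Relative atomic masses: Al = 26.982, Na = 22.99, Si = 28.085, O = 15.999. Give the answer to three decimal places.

Na2O (M=61.979): mol = 0.35335; Na = 0.70670, O = 0.35335.
Al2O3 (M=101.961): mol = 0.35366; Al = 0.70732, O = 1.06098.
SiO2 (M=60.083): mol = 0.69903; Si = 0.69903, O = 1.39806.
ΣO = 2.81239; factor = 4/ΣO = 1.42228.
Al apfu = 0.70732 × 1.42228 = 1.006.

1.006 Al apfu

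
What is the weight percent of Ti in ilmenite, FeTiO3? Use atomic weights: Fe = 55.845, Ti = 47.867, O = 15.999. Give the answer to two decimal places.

M(FeTiO3) = 151.709 g/mol.
Ti contributes 1 × 47.867 = 47.867 g per mole.
47.867/151.709 = 0.3155 → 31.55%.

31.55 weight percent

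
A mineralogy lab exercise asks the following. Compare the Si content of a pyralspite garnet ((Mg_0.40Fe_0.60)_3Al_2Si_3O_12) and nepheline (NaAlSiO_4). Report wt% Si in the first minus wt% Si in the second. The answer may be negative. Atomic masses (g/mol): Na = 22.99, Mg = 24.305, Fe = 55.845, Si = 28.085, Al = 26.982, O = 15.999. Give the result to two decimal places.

-1.45 percentage points

M((Mg_0.40Fe_0.60)_3Al_2Si_3O_12) = 459.894 g/mol, so wt% Si = 84.255/459.894 × 100 = 18.32%.
M(NaAlSiO_4) = 142.053 g/mol, so wt% Si = 28.085/142.053 × 100 = 19.77%.
18.32 − 19.77 = -1.45 pp.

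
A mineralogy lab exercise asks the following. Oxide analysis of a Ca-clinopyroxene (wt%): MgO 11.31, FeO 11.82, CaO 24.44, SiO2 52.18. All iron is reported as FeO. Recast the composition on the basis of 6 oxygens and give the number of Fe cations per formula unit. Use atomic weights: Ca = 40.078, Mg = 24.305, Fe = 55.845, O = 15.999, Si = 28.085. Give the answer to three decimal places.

0.377 Fe apfu

MgO (M=40.304): mol = 0.28062; Mg = 0.28062, O = 0.28062.
FeO (M=71.844): mol = 0.16452; Fe = 0.16452, O = 0.16452.
CaO (M=56.077): mol = 0.43583; Ca = 0.43583, O = 0.43583.
SiO2 (M=60.083): mol = 0.86847; Si = 0.86847, O = 1.73694.
ΣO = 2.61791; factor = 6/ΣO = 2.29190.
Fe apfu = 0.16452 × 2.29190 = 0.377.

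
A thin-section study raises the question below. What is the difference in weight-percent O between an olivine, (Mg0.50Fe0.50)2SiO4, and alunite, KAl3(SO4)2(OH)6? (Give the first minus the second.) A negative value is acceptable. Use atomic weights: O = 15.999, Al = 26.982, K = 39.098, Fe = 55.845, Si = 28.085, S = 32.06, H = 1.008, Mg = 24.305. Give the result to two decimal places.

-16.92 percentage points

First mineral: 63.996 g O in 172.231 g formula = 37.16 wt% O.
Second mineral: 223.986 g O in 414.198 g formula = 54.08 wt% O.
37.16% − 54.08% gives a difference of -16.92 percentage points.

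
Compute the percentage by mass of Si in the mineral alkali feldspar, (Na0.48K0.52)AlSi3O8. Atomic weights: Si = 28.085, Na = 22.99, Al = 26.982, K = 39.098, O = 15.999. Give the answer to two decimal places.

31.14 mass %

Formula mass = 0.48*22.99 + 0.52*39.098 + 1*26.982 + 3*28.085 + 8*15.999 = 270.595 g/mol, of which 84.255 g is Si.
So Si makes up 84.255/270.595 = 0.3114 of the mass, i.e. 31.14%.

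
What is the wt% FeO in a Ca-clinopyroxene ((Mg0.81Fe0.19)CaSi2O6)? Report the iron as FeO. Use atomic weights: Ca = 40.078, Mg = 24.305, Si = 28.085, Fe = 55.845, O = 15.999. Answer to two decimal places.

6.13 wt%

M((Mg0.81Fe0.19)CaSi2O6) = 222.540 g/mol; M(FeO) = 71.844 g/mol.
Moles FeO per formula unit = 0.19 Fe ÷ 1 = 0.1900.
FeO fraction = (0.1900 × 71.844) / 222.540 = 13.650/222.540 = 0.0613.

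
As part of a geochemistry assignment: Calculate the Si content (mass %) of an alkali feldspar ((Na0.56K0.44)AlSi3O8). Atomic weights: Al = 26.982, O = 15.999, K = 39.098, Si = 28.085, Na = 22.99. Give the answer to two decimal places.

31.29 mass %

Molar mass of (Na0.56K0.44)AlSi3O8: 0.56×22.99 + 0.44×39.098 + 1×26.982 + 3×28.085 + 8×15.999 = 269.307 g/mol.
Mass of Si per formula unit: 3 × 28.085 = 84.255 g.
Weight fraction Si = 84.255 / 269.307 = 0.3129.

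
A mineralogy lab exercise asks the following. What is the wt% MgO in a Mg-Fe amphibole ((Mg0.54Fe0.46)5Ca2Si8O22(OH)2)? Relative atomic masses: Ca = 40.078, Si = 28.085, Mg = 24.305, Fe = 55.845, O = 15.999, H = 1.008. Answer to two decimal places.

M((Mg0.54Fe0.46)5Ca2Si8O22(OH)2) = 884.895 g/mol; M(MgO) = 40.304 g/mol.
Moles MgO per formula unit = 2.70 Mg ÷ 1 = 2.7000.
MgO fraction = (2.7000 × 40.304) / 884.895 = 108.821/884.895 = 0.1230.

12.30 wt%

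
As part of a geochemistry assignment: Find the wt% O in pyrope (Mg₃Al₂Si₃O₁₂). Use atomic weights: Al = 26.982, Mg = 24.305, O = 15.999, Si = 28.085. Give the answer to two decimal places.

47.63 mass %

M(Mg₃Al₂Si₃O₁₂) = 403.122 g/mol.
O contributes 12 × 15.999 = 191.988 g per mole.
191.988/403.122 = 0.4763 → 47.63%.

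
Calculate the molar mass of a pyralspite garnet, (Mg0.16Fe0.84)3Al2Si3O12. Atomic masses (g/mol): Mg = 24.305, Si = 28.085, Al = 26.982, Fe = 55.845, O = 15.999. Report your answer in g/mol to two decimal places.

Mg: 0.48 × 24.305 = 11.6664
Fe: 2.52 × 55.845 = 140.7294
Al: 2 × 26.982 = 53.9640
Si: 3 × 28.085 = 84.2550
O: 12 × 15.999 = 191.9880
Summing the contributions gives the formula mass.

482.60 g/mol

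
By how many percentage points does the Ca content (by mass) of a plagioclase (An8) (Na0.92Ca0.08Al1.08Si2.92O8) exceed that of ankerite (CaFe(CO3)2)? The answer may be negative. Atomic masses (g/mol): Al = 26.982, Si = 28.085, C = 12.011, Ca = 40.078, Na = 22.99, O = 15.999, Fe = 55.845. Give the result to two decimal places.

-17.34 percentage points

First mineral: 3.206 g Ca in 263.498 g formula = 1.22 wt% Ca.
Second mineral: 40.078 g Ca in 215.939 g formula = 18.56 wt% Ca.
1.22% − 18.56% gives a difference of -17.34 percentage points.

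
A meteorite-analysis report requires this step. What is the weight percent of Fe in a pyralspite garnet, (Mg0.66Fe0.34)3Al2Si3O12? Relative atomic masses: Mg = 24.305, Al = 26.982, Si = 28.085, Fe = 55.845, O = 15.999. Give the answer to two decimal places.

Formula mass = 1.98*24.305 + 1.02*55.845 + 2*26.982 + 3*28.085 + 12*15.999 = 435.293 g/mol, of which 56.962 g is Fe.
So Fe makes up 56.962/435.293 = 0.1309 of the mass, i.e. 13.09%.

13.09 wt%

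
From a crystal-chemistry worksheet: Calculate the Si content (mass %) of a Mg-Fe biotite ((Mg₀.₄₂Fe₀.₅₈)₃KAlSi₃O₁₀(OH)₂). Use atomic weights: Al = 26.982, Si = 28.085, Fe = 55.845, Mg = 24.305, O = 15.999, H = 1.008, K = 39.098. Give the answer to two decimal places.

17.85 mass %

Molar mass of (Mg₀.₄₂Fe₀.₅₈)₃KAlSi₃O₁₀(OH)₂: 1.26*24.305 + 1.74*55.845 + 1*39.098 + 1*26.982 + 3*28.085 + 12*15.999 + 2*1.008 = 472.134 g/mol.
Mass of Si per formula unit: 3 × 28.085 = 84.255 g.
Weight fraction Si = 84.255 / 472.134 = 0.1785.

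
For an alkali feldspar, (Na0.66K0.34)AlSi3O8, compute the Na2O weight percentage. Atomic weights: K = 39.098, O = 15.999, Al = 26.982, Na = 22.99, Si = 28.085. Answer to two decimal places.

M((Na0.66K0.34)AlSi3O8) = 267.696 g/mol; M(Na2O) = 61.979 g/mol.
Moles Na2O per formula unit = 0.66 Na ÷ 2 = 0.3300.
Na2O fraction = (0.3300 × 61.979) / 267.696 = 20.453/267.696 = 0.0764.

7.64 wt%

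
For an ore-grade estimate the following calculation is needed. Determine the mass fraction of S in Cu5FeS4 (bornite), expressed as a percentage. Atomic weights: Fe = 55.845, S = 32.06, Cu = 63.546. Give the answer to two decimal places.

Formula mass = 5×63.546 + 1×55.845 + 4×32.06 = 501.815 g/mol, of which 128.240 g is S.
So S makes up 128.240/501.815 = 0.2556 of the mass, i.e. 25.56%.

25.56 weight percent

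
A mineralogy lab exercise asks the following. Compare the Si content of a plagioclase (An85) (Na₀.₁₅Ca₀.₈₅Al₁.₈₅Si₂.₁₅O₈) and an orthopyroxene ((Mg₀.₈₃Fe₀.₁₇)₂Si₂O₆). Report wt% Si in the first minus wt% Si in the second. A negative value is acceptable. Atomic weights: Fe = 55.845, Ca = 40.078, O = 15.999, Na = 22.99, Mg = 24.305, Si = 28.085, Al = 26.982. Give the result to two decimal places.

Si in Na₀.₁₅Ca₀.₈₅Al₁.₈₅Si₂.₁₅O₈: molar mass 275.806 g/mol; 2.15×28.085 = 60.383 g → 21.89 wt%.
Si in (Mg₀.₈₃Fe₀.₁₇)₂Si₂O₆: molar mass 211.498 g/mol; 2×28.085 = 56.170 g → 26.56 wt%.
Difference = 21.89 − 26.56 = -4.67 percentage points.

-4.67 percentage points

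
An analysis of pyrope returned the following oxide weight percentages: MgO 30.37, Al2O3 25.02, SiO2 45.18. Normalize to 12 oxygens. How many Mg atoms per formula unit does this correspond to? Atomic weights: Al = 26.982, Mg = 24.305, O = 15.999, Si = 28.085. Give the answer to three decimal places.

MgO: 30.37/40.304 = 0.75352 mol → 0.75352 mol Mg, 0.75352 mol O.
Al2O3: 25.02/101.961 = 0.24539 mol → 0.49078 mol Al, 0.73617 mol O.
SiO2: 45.18/60.083 = 0.75196 mol → 0.75196 mol Si, 1.50392 mol O.
Total oxygen = 2.99361 mol. Normalization factor = 12/2.99361 = 4.00854.
Mg per 12 O = 0.75352 × 4.00854 = 3.021.

3.021 Mg apfu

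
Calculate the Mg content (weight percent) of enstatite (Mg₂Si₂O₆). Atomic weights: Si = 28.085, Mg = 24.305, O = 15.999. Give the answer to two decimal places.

M(Mg₂Si₂O₆) = 200.774 g/mol.
Mg contributes 2 × 24.305 = 48.610 g per mole.
48.610/200.774 = 0.2421 → 24.21%.

24.21 weight percent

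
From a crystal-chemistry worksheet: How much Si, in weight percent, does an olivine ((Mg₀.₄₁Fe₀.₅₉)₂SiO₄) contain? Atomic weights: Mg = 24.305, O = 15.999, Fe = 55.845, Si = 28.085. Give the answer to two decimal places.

15.79 weight percent

Formula mass = 0.82*24.305 + 1.18*55.845 + 1*28.085 + 4*15.999 = 177.908 g/mol, of which 28.085 g is Si.
So Si makes up 28.085/177.908 = 0.1579 of the mass, i.e. 15.79%.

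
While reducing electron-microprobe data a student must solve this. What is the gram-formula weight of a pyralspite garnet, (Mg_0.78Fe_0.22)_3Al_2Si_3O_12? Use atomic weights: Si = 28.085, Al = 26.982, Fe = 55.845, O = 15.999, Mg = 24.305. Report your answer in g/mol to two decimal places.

423.94 g/mol

Mg: 2.34 × 24.305 = 56.8737
Fe: 0.66 × 55.845 = 36.8577
Al: 2 × 26.982 = 53.9640
Si: 3 × 28.085 = 84.2550
O: 12 × 15.999 = 191.9880
Summing the contributions gives the formula mass.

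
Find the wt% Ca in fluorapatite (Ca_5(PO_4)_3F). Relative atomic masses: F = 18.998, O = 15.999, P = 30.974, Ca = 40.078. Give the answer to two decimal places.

39.74 wt%

Molar mass of Ca_5(PO_4)_3F: 5·40.078 + 3·30.974 + 12·15.999 + 1·18.998 = 504.298 g/mol.
Mass of Ca per formula unit: 5 × 40.078 = 200.390 g.
Weight fraction Ca = 200.390 / 504.298 = 0.3974.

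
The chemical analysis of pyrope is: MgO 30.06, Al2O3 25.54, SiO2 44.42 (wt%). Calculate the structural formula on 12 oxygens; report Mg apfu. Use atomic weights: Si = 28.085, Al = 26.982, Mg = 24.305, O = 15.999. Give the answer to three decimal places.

3.007 Mg apfu

MgO: 30.06/40.304 = 0.74583 mol → 0.74583 mol Mg, 0.74583 mol O.
Al2O3: 25.54/101.961 = 0.25049 mol → 0.50098 mol Al, 0.75147 mol O.
SiO2: 44.42/60.083 = 0.73931 mol → 0.73931 mol Si, 1.47862 mol O.
Total oxygen = 2.97592 mol. Normalization factor = 12/2.97592 = 4.03237.
Mg per 12 O = 0.74583 × 4.03237 = 3.007.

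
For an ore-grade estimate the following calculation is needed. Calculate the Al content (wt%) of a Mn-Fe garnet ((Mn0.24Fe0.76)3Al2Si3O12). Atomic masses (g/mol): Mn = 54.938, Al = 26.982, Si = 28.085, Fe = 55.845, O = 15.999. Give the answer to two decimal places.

10.86 wt%

Formula mass = 0.72×54.938 + 2.28×55.845 + 2×26.982 + 3×28.085 + 12×15.999 = 497.089 g/mol, of which 53.964 g is Al.
So Al makes up 53.964/497.089 = 0.1086 of the mass, i.e. 10.86%.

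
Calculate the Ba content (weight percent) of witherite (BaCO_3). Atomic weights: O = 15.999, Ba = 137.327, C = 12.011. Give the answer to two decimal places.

69.59 weight percent

M(BaCO_3) = 197.335 g/mol.
Ba contributes 1 × 137.327 = 137.327 g per mole.
137.327/197.335 = 0.6959 → 69.59%.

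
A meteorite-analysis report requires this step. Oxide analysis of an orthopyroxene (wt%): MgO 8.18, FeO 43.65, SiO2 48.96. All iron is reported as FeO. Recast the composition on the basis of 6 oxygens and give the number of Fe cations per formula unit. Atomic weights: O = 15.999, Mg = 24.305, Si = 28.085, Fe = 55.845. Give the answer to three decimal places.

1.494 Fe apfu

MgO: 8.18/40.304 = 0.20296 mol → 0.20296 mol Mg, 0.20296 mol O.
FeO: 43.65/71.844 = 0.60757 mol → 0.60757 mol Fe, 0.60757 mol O.
SiO2: 48.96/60.083 = 0.81487 mol → 0.81487 mol Si, 1.62974 mol O.
Total oxygen = 2.44027 mol. Normalization factor = 6/2.44027 = 2.45874.
Fe per 6 O = 0.60757 × 2.45874 = 1.494.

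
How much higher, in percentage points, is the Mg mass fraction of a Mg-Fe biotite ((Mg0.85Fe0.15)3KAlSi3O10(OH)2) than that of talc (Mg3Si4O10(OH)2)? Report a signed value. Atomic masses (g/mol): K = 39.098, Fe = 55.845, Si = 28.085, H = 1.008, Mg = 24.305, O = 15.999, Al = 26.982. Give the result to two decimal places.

First mineral: 61.978 g Mg in 431.447 g formula = 14.37 wt% Mg.
Second mineral: 72.915 g Mg in 379.259 g formula = 19.23 wt% Mg.
14.37% − 19.23% gives a difference of -4.86 percentage points.

-4.86 percentage points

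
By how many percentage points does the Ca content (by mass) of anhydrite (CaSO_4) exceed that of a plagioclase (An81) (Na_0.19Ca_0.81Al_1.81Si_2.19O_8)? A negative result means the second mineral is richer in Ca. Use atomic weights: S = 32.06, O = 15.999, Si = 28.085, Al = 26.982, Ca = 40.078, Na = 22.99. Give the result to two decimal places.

17.64 percentage points

M(CaSO_4) = 136.134 g/mol, so wt% Ca = 40.078/136.134 × 100 = 29.44%.
M(Na_0.19Ca_0.81Al_1.81Si_2.19O_8) = 275.167 g/mol, so wt% Ca = 32.463/275.167 × 100 = 11.80%.
29.44 − 11.80 = 17.64 pp.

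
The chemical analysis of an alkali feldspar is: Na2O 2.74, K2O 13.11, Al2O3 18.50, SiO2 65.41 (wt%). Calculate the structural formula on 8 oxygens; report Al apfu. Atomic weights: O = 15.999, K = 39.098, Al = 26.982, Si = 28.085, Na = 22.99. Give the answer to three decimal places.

2.74 wt% Na2O ÷ 61.979 g/mol = 0.04421 mol, giving 0.08842 Na and 0.04421 O.
13.11 wt% K2O ÷ 94.195 g/mol = 0.13918 mol, giving 0.27836 K and 0.13918 O.
18.50 wt% Al2O3 ÷ 101.961 g/mol = 0.18144 mol, giving 0.36288 Al and 0.54432 O.
65.41 wt% SiO2 ÷ 60.083 g/mol = 1.08866 mol, giving 1.08866 Si and 2.17732 O.
Oxygen sums to 2.90503; scaling by 8/2.90503 = 2.75384 puts the formula on 8 O.
Al: 0.36288 × 2.75384 = 0.999 atoms per formula unit.

0.999 Al apfu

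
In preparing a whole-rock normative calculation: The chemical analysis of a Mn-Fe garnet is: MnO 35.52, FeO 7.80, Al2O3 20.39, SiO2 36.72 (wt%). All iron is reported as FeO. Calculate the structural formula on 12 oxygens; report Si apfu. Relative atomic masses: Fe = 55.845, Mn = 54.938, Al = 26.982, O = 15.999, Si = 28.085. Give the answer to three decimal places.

3.016 Si apfu

MnO: 35.52/70.937 = 0.50073 mol → 0.50073 mol Mn, 0.50073 mol O.
FeO: 7.80/71.844 = 0.10857 mol → 0.10857 mol Fe, 0.10857 mol O.
Al2O3: 20.39/101.961 = 0.19998 mol → 0.39996 mol Al, 0.59994 mol O.
SiO2: 36.72/60.083 = 0.61115 mol → 0.61115 mol Si, 1.22230 mol O.
Total oxygen = 2.43154 mol. Normalization factor = 12/2.43154 = 4.93514.
Si per 12 O = 0.61115 × 4.93514 = 3.016.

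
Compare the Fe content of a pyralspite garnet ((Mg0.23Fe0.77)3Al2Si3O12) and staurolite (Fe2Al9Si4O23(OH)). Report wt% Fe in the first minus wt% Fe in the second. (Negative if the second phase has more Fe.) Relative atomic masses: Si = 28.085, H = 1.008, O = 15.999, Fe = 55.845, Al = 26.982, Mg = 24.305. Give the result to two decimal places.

13.99 percentage points

M((Mg0.23Fe0.77)3Al2Si3O12) = 475.979 g/mol, so wt% Fe = 129.002/475.979 × 100 = 27.10%.
M(Fe2Al9Si4O23(OH)) = 851.852 g/mol, so wt% Fe = 111.690/851.852 × 100 = 13.11%.
27.10 − 13.11 = 13.99 pp.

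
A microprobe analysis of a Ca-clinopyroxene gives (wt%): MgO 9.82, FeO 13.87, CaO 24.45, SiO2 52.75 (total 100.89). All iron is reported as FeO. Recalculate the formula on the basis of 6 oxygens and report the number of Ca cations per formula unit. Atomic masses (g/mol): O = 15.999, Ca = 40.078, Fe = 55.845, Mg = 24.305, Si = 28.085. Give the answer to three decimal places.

0.995 Ca apfu

MgO (M=40.304): mol = 0.24365; Mg = 0.24365, O = 0.24365.
FeO (M=71.844): mol = 0.19306; Fe = 0.19306, O = 0.19306.
CaO (M=56.077): mol = 0.43601; Ca = 0.43601, O = 0.43601.
SiO2 (M=60.083): mol = 0.87795; Si = 0.87795, O = 1.75590.
ΣO = 2.62862; factor = 6/ΣO = 2.28257.
Ca apfu = 0.43601 × 2.28257 = 0.995.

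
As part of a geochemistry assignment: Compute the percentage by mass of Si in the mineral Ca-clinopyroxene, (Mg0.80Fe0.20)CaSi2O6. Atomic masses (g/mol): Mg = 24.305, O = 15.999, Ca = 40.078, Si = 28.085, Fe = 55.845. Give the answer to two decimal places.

25.20 mass %

M((Mg0.80Fe0.20)CaSi2O6) = 222.855 g/mol.
Si contributes 2 × 28.085 = 56.170 g per mole.
56.170/222.855 = 0.2520 → 25.20%.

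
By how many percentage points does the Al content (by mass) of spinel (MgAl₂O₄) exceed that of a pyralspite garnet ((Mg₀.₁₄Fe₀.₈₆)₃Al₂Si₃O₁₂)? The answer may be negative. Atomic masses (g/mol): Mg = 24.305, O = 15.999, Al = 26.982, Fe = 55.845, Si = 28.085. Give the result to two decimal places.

Al in MgAl₂O₄: molar mass 142.265 g/mol; 2×26.982 = 53.964 g → 37.93 wt%.
Al in (Mg₀.₁₄Fe₀.₈₆)₃Al₂Si₃O₁₂: molar mass 484.495 g/mol; 2×26.982 = 53.964 g → 11.14 wt%.
Difference = 37.93 − 11.14 = 26.79 percentage points.

26.79 percentage points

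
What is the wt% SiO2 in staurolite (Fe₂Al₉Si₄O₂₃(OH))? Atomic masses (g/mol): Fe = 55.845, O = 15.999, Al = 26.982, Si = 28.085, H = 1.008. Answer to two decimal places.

Formula mass = 851.852 g/mol.
4 Si → 4.0000 mol SiO2 per formula unit; M(SiO2) = 60.083, so SiO2 mass = 240.332 g.
240.332/851.852 × 100 = 28.21 wt%.

28.21 wt%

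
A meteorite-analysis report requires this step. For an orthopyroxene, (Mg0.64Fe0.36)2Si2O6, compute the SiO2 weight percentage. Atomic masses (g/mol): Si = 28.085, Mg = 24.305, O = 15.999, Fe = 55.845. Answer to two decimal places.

53.77 wt%

M((Mg0.64Fe0.36)2Si2O6) = 223.483 g/mol; M(SiO2) = 60.083 g/mol.
Moles SiO2 per formula unit = 2 Si ÷ 1 = 2.0000.
SiO2 fraction = (2.0000 × 60.083) / 223.483 = 120.166/223.483 = 0.5377.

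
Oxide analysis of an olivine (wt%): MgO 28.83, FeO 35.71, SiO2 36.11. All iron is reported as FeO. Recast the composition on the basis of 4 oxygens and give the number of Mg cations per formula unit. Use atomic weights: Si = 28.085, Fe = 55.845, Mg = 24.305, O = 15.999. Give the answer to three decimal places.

1.185 Mg apfu

MgO: 28.83/40.304 = 0.71531 mol → 0.71531 mol Mg, 0.71531 mol O.
FeO: 35.71/71.844 = 0.49705 mol → 0.49705 mol Fe, 0.49705 mol O.
SiO2: 36.11/60.083 = 0.60100 mol → 0.60100 mol Si, 1.20200 mol O.
Total oxygen = 2.41436 mol. Normalization factor = 4/2.41436 = 1.65675.
Mg per 4 O = 0.71531 × 1.65675 = 1.185.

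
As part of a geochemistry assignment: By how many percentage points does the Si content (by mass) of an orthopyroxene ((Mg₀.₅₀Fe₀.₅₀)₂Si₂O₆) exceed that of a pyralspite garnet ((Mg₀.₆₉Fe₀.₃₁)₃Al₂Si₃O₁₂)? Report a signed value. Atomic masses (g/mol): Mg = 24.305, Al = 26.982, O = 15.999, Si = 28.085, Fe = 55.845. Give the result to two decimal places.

Si in (Mg₀.₅₀Fe₀.₅₀)₂Si₂O₆: molar mass 232.314 g/mol; 2×28.085 = 56.170 g → 24.18 wt%.
Si in (Mg₀.₆₉Fe₀.₃₁)₃Al₂Si₃O₁₂: molar mass 432.454 g/mol; 3×28.085 = 84.255 g → 19.48 wt%.
Difference = 24.18 − 19.48 = 4.70 percentage points.

4.70 percentage points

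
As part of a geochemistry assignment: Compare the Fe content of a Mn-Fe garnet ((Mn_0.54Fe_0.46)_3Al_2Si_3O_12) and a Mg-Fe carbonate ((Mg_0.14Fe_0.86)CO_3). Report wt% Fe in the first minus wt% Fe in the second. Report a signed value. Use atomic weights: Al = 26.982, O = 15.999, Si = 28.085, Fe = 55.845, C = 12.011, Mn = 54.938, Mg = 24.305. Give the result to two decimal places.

Fe in (Mn_0.54Fe_0.46)_3Al_2Si_3O_12: molar mass 496.273 g/mol; 1.38×55.845 = 77.066 g → 15.53 wt%.
Fe in (Mg_0.14Fe_0.86)CO_3: molar mass 111.437 g/mol; 0.86×55.845 = 48.027 g → 43.10 wt%.
Difference = 15.53 − 43.10 = -27.57 percentage points.

-27.57 percentage points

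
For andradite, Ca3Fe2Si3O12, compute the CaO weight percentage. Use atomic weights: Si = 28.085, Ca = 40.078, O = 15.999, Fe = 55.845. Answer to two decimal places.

33.11 wt%

Molar mass of Ca3Fe2Si3O12 = 3·40.078 + 2·55.845 + 3·28.085 + 12·15.999 = 508.167 g/mol.
Each formula unit contains 3 Ca, equivalent to 3/1 = 3.0000 mol CaO.
M(CaO) = 1×40.078 + 1×15.999 = 56.077 g/mol.
Mass of CaO per formula unit = 3.0000 × 56.077 = 168.231 g.
CaO wt% = 168.231 / 508.167 × 100 = 33.11%.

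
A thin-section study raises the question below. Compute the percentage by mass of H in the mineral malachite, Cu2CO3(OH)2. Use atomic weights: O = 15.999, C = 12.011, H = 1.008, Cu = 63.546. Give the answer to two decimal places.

Molar mass of Cu2CO3(OH)2: 2×63.546 + 1×12.011 + 5×15.999 + 2×1.008 = 221.114 g/mol.
Mass of H per formula unit: 2 × 1.008 = 2.016 g.
Weight fraction H = 2.016 / 221.114 = 0.0091.

0.91 mass %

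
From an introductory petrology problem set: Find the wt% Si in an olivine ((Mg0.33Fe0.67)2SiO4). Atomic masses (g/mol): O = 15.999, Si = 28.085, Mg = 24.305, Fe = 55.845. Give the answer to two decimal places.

M((Mg0.33Fe0.67)2SiO4) = 182.955 g/mol.
Si contributes 1 × 28.085 = 28.085 g per mole.
28.085/182.955 = 0.1535 → 15.35%.

15.35 wt%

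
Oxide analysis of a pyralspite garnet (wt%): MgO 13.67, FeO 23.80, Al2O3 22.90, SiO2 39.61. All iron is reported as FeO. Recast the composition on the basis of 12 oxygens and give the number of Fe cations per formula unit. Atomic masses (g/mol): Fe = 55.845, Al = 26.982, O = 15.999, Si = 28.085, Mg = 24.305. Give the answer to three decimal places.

MgO: 13.67/40.304 = 0.33917 mol → 0.33917 mol Mg, 0.33917 mol O.
FeO: 23.80/71.844 = 0.33127 mol → 0.33127 mol Fe, 0.33127 mol O.
Al2O3: 22.90/101.961 = 0.22460 mol → 0.44920 mol Al, 0.67380 mol O.
SiO2: 39.61/60.083 = 0.65925 mol → 0.65925 mol Si, 1.31850 mol O.
Total oxygen = 2.66274 mol. Normalization factor = 12/2.66274 = 4.50664.
Fe per 12 O = 0.33127 × 4.50664 = 1.493.

1.493 Fe apfu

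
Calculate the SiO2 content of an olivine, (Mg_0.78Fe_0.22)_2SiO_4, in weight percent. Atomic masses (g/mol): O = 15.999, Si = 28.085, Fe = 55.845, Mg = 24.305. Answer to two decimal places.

M((Mg_0.78Fe_0.22)_2SiO_4) = 154.569 g/mol; M(SiO2) = 60.083 g/mol.
Moles SiO2 per formula unit = 1 Si ÷ 1 = 1.0000.
SiO2 fraction = (1.0000 × 60.083) / 154.569 = 60.083/154.569 = 0.3887.

38.87 wt%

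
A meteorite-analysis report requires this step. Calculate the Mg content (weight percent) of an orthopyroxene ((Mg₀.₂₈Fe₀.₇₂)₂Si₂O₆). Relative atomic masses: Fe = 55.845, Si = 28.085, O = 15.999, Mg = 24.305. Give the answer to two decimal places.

5.53 weight percent

M((Mg₀.₂₈Fe₀.₇₂)₂Si₂O₆) = 246.192 g/mol.
Mg contributes 0.56 × 24.305 = 13.611 g per mole.
13.611/246.192 = 0.0553 → 5.53%.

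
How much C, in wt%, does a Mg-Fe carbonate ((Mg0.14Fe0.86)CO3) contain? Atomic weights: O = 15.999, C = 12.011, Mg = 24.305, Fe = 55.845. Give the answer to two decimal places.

10.78 wt%

M((Mg0.14Fe0.86)CO3) = 111.437 g/mol.
C contributes 1 × 12.011 = 12.011 g per mole.
12.011/111.437 = 0.1078 → 10.78%.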